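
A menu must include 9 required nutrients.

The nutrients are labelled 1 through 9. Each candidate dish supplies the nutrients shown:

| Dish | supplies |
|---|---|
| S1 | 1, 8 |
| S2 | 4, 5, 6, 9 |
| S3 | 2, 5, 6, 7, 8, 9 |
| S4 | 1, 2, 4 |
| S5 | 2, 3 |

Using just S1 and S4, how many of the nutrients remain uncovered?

Union of S1, S4 = {1, 2, 4, 8}.
Not covered: 3, 5, 6, 7, 9 — 5 nutrients.

5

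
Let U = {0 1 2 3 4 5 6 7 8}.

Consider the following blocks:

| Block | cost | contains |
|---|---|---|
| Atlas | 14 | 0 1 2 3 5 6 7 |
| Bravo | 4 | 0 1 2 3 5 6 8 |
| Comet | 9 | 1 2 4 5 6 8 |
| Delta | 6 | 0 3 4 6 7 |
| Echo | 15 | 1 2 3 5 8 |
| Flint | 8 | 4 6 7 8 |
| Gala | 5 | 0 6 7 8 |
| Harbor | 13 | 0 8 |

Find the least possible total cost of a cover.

10

Bravo, Delta together cover every point (Bravo ∪ Delta = {0, 1, 2, 3, 4, 5, 6, 7, 8}); total cost 4 + 6 = 10.
No covering selection has total cost below 10.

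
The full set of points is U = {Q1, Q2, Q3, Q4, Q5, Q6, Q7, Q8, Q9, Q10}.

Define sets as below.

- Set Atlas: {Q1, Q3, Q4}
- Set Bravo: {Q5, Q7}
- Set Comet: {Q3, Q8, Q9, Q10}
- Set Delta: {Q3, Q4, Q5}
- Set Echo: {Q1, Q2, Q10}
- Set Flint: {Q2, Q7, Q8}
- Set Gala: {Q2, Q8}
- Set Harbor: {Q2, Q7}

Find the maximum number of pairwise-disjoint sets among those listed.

3

Atlas, Bravo, Gala are pairwise disjoint (Atlas={Q1,Q3,Q4}; Bravo={Q5,Q7}; Gala={Q2,Q8}).
Every remaining set overlaps one of these, and no 4 of the listed sets are pairwise disjoint, so 3 is the maximum.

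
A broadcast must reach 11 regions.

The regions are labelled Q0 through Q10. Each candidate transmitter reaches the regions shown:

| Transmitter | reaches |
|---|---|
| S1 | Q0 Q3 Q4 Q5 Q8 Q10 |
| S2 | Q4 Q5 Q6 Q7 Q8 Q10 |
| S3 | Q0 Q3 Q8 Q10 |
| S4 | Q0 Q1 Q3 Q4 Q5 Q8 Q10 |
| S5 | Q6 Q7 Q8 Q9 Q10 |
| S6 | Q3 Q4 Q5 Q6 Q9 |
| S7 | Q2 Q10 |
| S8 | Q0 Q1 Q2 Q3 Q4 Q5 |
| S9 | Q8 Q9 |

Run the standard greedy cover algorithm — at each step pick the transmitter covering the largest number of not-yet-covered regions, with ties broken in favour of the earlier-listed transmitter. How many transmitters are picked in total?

Greedy: pick S4 (covers 7 new) → pick S5 (covers 3 new) → pick S7 (covers 1 new). Total picks: 3.
(The true minimum cover uses only 2 transmitters, so greedy is not optimal here.)

3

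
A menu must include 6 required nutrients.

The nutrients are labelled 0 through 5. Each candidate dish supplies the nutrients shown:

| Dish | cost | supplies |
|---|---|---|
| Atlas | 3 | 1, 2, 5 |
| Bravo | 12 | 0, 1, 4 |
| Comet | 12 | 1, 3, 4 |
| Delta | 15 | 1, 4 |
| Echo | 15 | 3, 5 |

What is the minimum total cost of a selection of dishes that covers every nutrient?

27

Atlas, Bravo, Comet together cover every nutrient (Atlas ∪ Bravo ∪ Comet = {0, 1, 2, 3, 4, 5}); total cost 3 + 12 + 12 = 27.
No covering selection has total cost below 27.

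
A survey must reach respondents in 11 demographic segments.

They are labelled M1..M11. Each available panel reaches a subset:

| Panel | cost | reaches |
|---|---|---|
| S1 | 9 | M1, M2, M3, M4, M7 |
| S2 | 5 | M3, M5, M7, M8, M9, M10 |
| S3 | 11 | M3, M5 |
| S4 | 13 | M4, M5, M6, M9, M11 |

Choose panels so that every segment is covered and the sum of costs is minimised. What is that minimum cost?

27

S1, S2, S4 together cover every segment (S1 ∪ S2 ∪ S4 = {M1, M2, M3, M4, M5, M6, M7, M8, M9, M10, M11}); total cost 9 + 5 + 13 = 27.
No covering selection has total cost below 27.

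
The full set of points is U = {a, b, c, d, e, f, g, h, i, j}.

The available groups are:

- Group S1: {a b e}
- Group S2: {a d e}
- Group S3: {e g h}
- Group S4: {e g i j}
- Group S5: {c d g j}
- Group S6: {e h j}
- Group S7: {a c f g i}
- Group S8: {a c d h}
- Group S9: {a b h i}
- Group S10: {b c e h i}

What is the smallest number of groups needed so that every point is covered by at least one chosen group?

3

S5, S7, and S10 cover everything between them: the union {a, b, c, d, e, f, g, h, i, j} is all of U.
Only S7 contains f, so S7 is forced; the remaining 5 points need at least 2 more groups (each remaining group adds at most 3) — so at least 3 groups are needed, and 3 is optimal.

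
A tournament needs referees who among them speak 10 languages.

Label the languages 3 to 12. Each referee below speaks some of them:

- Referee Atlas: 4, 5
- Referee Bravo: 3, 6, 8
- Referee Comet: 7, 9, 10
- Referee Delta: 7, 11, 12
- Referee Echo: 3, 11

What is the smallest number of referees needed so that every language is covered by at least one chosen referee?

Atlas and Bravo and Comet and Delta together: Atlas ∪ Bravo ∪ Comet ∪ Delta = {3, 4, 5, 6, 7, 8, 9, 10, 11, 12} — every language is covered.
Each referee has at most 3 languages, and 3·3 = 9 < 10 — so at least 4 referees are needed, and 4 is optimal.

4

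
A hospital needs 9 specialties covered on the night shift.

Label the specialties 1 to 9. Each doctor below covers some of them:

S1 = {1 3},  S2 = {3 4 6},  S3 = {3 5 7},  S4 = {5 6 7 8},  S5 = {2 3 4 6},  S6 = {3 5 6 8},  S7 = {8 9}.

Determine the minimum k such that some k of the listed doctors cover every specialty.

4

Take {S1, S3, S5, S7}. Their union is {1, 2, 3, 4, 5, 6, 7, 8, 9}, which is all 9 specialties.
No 3 of the 7 doctors cover everything (all 35 combinations miss at least one specialty), so 4 is optimal.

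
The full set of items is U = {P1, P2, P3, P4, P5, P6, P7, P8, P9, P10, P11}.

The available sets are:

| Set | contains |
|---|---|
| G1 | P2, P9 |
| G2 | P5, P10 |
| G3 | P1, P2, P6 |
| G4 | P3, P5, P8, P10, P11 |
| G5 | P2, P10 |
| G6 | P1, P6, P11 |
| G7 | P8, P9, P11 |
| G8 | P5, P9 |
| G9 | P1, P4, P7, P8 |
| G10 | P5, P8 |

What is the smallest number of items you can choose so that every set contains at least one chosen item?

4

The 4 items {P6, P8, P9, P10} hit every set.
No choice of 3 items meets every set, so 4 is the minimum.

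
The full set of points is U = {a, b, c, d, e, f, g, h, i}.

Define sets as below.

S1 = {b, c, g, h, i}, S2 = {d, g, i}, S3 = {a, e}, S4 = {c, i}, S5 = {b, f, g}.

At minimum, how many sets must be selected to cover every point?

S1, S2, S3, and S5 cover everything between them: the union {a, b, c, d, e, f, g, h, i} is all of U.
No 3 of the 5 sets cover everything (all 10 combinations miss at least one point), so 4 is optimal.

4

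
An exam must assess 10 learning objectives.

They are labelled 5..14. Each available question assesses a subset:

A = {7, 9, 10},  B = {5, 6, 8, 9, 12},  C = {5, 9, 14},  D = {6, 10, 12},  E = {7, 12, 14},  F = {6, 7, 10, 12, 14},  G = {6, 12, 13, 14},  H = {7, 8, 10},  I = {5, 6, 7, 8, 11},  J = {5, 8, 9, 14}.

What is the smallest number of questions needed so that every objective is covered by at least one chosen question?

A and G and I together: A ∪ G ∪ I = {5, 6, 7, 8, 9, 10, 11, 12, 13, 14} — every objective is covered.
Only I contains 11, so I is forced; the remaining 5 objectives need at least 2 more questions (each remaining question adds at most 3) — so at least 3 questions are needed, and 3 is optimal.

3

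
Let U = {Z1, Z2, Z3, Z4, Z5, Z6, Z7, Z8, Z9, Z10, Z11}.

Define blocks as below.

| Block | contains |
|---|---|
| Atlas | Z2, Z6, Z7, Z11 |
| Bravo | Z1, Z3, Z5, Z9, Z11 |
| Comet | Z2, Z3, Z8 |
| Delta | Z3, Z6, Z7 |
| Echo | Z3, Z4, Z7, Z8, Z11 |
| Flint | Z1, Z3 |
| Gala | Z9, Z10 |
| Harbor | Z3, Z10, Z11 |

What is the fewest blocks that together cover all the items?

4

Atlas, Bravo, Echo, and Gala cover everything between them: the union {Z1, Z2, Z3, Z4, Z5, Z6, Z7, Z8, Z9, Z10, Z11} is all of U.
No 3 of the 8 blocks cover everything (all 56 combinations miss at least one item), so 4 is optimal.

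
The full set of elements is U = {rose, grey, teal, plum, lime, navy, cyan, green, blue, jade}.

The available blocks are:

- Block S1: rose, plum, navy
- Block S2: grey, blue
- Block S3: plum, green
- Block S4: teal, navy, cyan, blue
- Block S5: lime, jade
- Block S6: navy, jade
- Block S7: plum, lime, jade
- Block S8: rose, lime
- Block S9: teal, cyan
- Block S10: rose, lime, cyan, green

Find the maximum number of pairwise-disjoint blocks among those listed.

S2, S3, S6, S8, S9 are pairwise disjoint (S2={grey,blue}; S3={plum,green}; S6={navy,jade}; S8={rose,lime}; S9={teal,cyan}).
Every remaining block overlaps one of these, and no 6 of the listed blocks are pairwise disjoint, so 5 is the maximum.

5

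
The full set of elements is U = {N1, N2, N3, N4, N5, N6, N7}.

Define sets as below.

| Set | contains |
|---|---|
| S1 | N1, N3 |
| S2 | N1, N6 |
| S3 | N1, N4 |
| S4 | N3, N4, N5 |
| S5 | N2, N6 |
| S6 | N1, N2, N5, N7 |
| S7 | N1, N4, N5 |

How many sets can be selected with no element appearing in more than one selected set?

2

S2, S4 are pairwise disjoint (S2={N1,N6}; S4={N3,N4,N5}).
Every remaining set overlaps one of these, and no 3 of the listed sets are pairwise disjoint, so 2 is the maximum.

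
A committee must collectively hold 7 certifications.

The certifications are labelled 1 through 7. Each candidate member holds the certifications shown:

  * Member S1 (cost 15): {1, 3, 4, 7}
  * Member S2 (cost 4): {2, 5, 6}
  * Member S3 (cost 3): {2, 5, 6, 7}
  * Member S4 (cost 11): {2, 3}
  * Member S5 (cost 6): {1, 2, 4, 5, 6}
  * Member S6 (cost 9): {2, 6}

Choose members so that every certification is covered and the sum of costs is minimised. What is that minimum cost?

18

S1, S3 together cover every certification (S1 ∪ S3 = {1, 2, 3, 4, 5, 6, 7}); total cost 15 + 3 = 18.
The greedy pick S3, S5, S4 costs 20; no covering selection beats 18.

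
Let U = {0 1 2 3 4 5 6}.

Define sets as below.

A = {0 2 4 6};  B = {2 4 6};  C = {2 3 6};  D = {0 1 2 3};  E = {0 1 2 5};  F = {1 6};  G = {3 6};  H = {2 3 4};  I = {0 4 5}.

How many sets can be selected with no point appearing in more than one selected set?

F, I are pairwise disjoint (F={1,6}; I={0,4,5}).
Every remaining set overlaps one of these, and no 3 of the listed sets are pairwise disjoint, so 2 is the maximum.

2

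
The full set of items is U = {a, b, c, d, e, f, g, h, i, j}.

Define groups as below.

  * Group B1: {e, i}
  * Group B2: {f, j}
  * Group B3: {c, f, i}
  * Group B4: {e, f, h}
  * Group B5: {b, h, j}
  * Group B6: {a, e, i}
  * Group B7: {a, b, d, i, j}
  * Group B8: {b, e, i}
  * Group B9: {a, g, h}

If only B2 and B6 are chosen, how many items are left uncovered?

5

Union of B2, B6 = {a, e, f, i, j}.
Not covered: b, c, d, g, h — 5 items.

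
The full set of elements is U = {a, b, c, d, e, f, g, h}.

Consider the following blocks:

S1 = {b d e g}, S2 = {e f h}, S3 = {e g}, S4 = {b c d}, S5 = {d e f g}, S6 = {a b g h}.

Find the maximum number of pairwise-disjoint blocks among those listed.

S3, S4 are pairwise disjoint (S3={e,g}; S4={b,c,d}).
Every remaining block overlaps one of these, and no 3 of the listed blocks are pairwise disjoint, so 2 is the maximum.

2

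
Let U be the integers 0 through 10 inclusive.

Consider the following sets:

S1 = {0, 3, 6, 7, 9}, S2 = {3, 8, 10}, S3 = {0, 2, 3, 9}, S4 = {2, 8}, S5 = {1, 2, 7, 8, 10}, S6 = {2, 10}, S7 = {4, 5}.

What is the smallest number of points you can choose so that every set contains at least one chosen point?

3

H = {2, 3, 4} meets every set (each contains at least one member of H), and |H| = 3.
The sets S1, S6, S7 are pairwise disjoint, so any hitting set needs a separate point for each — at least 3. Hence 3 is optimal.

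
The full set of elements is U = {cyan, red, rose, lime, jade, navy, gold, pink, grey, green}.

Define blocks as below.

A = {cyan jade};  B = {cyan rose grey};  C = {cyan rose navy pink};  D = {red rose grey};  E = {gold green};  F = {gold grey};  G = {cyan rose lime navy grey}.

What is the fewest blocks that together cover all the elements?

Take {A, C, D, E, G}. Their union is {cyan, red, rose, lime, jade, navy, gold, pink, grey, green}, which is all 10 elements.
No 4 of the 7 blocks cover everything (all 35 combinations miss at least one element), so 5 is optimal.

5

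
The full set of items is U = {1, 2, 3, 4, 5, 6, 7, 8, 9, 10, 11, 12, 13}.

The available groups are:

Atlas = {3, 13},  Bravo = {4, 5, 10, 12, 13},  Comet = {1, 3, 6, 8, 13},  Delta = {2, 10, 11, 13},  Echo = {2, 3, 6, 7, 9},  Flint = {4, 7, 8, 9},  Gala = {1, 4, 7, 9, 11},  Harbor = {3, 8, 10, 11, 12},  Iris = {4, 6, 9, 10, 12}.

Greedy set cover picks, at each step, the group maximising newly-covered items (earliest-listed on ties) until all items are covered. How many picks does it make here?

Greedy: pick Bravo (covers 5 new) → pick Echo (covers 5 new) → pick Comet (covers 2 new) → pick Delta (covers 1 new). Total picks: 4.

4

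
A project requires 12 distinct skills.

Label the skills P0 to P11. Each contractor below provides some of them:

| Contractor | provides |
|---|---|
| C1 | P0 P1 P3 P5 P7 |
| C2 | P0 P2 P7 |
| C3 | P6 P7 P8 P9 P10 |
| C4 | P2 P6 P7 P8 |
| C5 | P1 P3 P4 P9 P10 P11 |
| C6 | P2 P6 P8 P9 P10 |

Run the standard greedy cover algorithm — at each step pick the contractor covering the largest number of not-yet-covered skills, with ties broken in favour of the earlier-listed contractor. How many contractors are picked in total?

Greedy: pick C5 (covers 6 new) → pick C4 (covers 4 new) → pick C1 (covers 2 new). Total picks: 3.

3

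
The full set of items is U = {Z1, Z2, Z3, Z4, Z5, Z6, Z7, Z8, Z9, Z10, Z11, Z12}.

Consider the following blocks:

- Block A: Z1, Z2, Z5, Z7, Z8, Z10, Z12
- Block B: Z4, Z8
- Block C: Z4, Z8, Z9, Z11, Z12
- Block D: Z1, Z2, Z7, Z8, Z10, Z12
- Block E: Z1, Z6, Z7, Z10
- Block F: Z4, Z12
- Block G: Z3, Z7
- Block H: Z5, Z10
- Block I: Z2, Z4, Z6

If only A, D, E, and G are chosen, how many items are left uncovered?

Union of A, D, E, G = {Z1, Z2, Z3, Z5, Z6, Z7, Z8, Z10, Z12}.
Not covered: Z4, Z9, Z11 — 3 items.

3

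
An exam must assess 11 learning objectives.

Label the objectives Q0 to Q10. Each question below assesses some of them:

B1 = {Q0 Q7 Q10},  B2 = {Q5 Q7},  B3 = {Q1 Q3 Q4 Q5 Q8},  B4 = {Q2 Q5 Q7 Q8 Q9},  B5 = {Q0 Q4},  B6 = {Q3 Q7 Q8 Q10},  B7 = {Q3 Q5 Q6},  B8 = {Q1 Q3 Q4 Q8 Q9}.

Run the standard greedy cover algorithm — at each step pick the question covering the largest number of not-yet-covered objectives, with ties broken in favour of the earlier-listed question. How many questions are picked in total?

4

Greedy: pick B3 (covers 5 new) → pick B1 (covers 3 new) → pick B4 (covers 2 new) → pick B7 (covers 1 new). Total picks: 4.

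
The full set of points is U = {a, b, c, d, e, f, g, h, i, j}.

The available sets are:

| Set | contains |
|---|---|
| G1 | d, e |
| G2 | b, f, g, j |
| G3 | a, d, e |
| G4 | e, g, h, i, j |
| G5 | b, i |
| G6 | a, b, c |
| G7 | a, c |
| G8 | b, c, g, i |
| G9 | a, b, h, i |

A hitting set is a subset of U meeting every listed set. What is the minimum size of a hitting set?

Take T = {b, c, e}. Each listed set contains at least one of these, so T is a hitting set of size 3.
The sets G1, G2, G7 are pairwise disjoint, so any hitting set needs a separate point for each — at least 3. Hence 3 is optimal.

3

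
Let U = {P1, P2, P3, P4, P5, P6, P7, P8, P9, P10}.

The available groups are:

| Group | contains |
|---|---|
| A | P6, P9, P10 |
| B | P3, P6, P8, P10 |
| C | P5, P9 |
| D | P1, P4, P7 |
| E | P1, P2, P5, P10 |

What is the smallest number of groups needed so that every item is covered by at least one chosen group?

Take {B, C, D, E}. Their union is {P1, P2, P3, P4, P5, P6, P7, P8, P9, P10}, which is all 10 items.
No 3 of the 5 groups cover everything (all 10 combinations miss at least one item), so 4 is optimal.

4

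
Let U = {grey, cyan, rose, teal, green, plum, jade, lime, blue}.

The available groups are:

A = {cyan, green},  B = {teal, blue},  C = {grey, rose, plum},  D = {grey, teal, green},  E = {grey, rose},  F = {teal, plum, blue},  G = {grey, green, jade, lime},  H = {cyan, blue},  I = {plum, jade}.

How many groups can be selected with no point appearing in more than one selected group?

4

A, B, E, I are pairwise disjoint (A={cyan,green}; B={teal,blue}; E={grey,rose}; I={plum,jade}).
Every remaining group overlaps one of these, and no 5 of the listed groups are pairwise disjoint, so 4 is the maximum.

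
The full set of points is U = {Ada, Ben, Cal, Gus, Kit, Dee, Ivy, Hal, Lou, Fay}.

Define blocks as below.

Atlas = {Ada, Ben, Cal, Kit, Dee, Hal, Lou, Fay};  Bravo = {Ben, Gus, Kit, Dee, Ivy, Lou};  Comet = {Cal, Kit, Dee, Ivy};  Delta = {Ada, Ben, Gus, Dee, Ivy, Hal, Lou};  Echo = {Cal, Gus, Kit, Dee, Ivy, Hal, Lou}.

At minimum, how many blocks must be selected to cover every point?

2

Take {Atlas, Delta}. Their union is {Ada, Ben, Cal, Gus, Kit, Dee, Ivy, Hal, Lou, Fay}, which is all 10 points.
No single block has all 10 points (the largest, Atlas, has 8), so 2 is optimal.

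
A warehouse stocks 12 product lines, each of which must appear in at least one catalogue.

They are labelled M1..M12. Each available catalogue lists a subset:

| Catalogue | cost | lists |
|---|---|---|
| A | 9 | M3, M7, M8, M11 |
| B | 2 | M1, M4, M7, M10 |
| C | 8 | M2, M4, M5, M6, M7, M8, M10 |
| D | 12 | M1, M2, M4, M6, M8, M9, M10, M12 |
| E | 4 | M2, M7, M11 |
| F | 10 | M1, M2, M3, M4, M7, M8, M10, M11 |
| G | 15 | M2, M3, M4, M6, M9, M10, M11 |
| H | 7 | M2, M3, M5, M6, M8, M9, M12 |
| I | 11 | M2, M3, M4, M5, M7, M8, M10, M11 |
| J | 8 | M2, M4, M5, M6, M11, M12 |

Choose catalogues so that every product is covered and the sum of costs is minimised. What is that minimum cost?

13

B, E, H together cover every product (B ∪ E ∪ H = {M1, M2, M3, M4, M5, M6, M7, M8, M9, M10, M11, M12}); total cost 2 + 4 + 7 = 13.
No covering selection has total cost below 13.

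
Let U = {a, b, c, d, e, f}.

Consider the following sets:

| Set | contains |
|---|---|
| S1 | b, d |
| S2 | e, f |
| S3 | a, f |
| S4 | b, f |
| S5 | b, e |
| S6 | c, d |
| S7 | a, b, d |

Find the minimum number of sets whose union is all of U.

Take {S2, S6, S7}. Their union is {a, b, c, d, e, f}, which is all 6 points.
Only S6 contains c, so S6 is forced; the remaining 4 points need at least 2 more sets (each remaining set adds at most 2) — so at least 3 sets are needed, and 3 is optimal.

3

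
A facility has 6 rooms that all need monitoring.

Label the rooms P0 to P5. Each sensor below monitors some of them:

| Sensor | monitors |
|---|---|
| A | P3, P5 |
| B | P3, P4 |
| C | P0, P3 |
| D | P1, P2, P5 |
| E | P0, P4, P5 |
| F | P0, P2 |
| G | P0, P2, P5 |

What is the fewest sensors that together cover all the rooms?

Take {B, D, E}. Their union is {P0, P1, P2, P3, P4, P5}, which is all 6 rooms.
Only D contains P1, so D is forced; the remaining 3 rooms need at least 2 more sensors (each remaining sensor adds at most 2) — so at least 3 sensors are needed, and 3 is optimal.

3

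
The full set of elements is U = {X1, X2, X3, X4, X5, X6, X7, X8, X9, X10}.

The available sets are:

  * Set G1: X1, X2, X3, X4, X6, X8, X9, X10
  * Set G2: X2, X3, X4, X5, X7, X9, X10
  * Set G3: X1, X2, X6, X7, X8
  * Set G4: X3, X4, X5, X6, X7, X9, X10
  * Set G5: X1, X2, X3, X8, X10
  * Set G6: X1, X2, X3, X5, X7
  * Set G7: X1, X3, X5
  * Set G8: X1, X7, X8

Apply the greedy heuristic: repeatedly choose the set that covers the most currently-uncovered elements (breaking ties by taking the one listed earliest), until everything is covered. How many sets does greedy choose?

Greedy: pick G1 (covers 8 new) → pick G2 (covers 2 new). Total picks: 2.

2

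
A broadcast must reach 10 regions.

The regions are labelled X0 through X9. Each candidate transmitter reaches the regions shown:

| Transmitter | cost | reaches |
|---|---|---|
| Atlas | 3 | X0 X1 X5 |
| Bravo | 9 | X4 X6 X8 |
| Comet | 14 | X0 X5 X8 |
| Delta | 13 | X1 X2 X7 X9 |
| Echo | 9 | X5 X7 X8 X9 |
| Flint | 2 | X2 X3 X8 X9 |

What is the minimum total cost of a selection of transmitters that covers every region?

Atlas, Bravo, Echo, Flint together cover every region (Atlas ∪ Bravo ∪ Echo ∪ Flint = {X0, X1, X2, X3, X4, X5, X6, X7, X8, X9}); total cost 3 + 9 + 9 + 2 = 23.
No covering selection has total cost below 23.

23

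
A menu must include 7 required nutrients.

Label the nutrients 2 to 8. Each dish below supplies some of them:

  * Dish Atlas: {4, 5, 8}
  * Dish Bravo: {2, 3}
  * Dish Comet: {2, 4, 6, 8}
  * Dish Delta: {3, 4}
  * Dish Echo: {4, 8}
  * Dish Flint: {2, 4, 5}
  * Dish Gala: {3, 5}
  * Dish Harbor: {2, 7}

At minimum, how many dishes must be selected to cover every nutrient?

Take {Comet, Gala, Harbor}. Their union is {2, 3, 4, 5, 6, 7, 8}, which is all 7 nutrients.
Only Comet contains 6, so Comet is forced; the remaining 3 nutrients need at least 2 more dishes (each remaining dish adds at most 2) — so at least 3 dishes are needed, and 3 is optimal.

3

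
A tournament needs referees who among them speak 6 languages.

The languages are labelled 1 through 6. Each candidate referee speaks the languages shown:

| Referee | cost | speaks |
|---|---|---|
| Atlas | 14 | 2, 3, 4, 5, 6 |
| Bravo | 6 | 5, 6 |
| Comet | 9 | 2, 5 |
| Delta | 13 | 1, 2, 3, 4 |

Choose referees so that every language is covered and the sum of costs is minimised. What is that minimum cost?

Bravo, Delta together cover every language (Bravo ∪ Delta = {1, 2, 3, 4, 5, 6}); total cost 6 + 13 = 19.
The greedy pick Atlas, Delta costs 27; no covering selection beats 19.

19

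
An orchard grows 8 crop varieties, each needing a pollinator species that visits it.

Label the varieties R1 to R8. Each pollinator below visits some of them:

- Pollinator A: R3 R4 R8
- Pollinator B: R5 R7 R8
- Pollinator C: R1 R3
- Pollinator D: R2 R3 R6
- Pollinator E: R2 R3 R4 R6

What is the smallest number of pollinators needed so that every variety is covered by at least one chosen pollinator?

3

Take {B, C, E}. Their union is {R1, R2, R3, R4, R5, R6, R7, R8}, which is all 8 varieties.
Only C contains R1, so C is forced; the remaining 6 varieties need at least 2 more pollinators (each remaining pollinator adds at most 3) — so at least 3 pollinators are needed, and 3 is optimal.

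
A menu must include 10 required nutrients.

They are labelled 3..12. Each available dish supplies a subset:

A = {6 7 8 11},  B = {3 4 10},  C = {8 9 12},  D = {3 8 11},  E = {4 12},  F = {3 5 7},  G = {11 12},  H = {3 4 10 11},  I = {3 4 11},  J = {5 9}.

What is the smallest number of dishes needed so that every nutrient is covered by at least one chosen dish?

A and B and G and J together: A ∪ B ∪ G ∪ J = {3, 4, 5, 6, 7, 8, 9, 10, 11, 12} — every nutrient is covered.
No 3 of the 10 dishes cover everything (all 120 combinations miss at least one nutrient), so 4 is optimal.

4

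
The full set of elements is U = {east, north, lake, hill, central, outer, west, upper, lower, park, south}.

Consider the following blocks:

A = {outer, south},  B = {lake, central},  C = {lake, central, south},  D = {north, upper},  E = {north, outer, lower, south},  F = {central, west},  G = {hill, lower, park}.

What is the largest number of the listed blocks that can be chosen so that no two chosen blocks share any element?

A, D, F, G are pairwise disjoint (A={outer,south}; D={north,upper}; F={central,west}; G={hill,lower,park}).
Every remaining block overlaps one of these, and no 5 of the listed blocks are pairwise disjoint, so 4 is the maximum.

4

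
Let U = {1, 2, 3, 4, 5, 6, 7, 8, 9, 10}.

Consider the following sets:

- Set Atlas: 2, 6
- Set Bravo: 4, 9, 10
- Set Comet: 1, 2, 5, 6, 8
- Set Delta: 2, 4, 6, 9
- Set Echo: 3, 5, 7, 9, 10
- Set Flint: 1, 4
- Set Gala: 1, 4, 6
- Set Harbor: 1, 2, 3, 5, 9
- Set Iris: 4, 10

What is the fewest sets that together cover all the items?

3

Take {Comet, Delta, Echo}. Their union is {1, 2, 3, 4, 5, 6, 7, 8, 9, 10}, which is all 10 items.
Only Echo contains 7, so Echo is forced; the remaining 5 items need at least 2 more sets (each remaining set adds at most 4) — so at least 3 sets are needed, and 3 is optimal.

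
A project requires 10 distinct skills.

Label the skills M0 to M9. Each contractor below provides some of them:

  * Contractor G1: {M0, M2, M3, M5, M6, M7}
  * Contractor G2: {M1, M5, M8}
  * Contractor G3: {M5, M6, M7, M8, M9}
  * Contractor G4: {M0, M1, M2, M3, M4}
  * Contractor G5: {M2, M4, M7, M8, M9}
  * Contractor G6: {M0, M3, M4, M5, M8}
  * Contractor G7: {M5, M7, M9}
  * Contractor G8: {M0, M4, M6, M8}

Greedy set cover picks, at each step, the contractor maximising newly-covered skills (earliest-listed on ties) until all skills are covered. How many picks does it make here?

3

Greedy: pick G1 (covers 6 new) → pick G5 (covers 3 new) → pick G2 (covers 1 new). Total picks: 3.
(The true minimum cover uses only 2 contractors, so greedy is not optimal here.)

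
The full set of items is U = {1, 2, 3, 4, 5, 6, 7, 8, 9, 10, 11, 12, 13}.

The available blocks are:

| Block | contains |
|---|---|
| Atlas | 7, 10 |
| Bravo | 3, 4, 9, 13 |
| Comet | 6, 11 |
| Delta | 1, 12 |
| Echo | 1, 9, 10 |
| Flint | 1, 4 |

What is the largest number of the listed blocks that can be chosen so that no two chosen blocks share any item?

Atlas, Bravo, Comet, Delta are pairwise disjoint (Atlas={7,10}; Bravo={3,4,9,13}; Comet={6,11}; Delta={1,12}).
Every remaining block overlaps one of these, and no 5 of the listed blocks are pairwise disjoint, so 4 is the maximum.

4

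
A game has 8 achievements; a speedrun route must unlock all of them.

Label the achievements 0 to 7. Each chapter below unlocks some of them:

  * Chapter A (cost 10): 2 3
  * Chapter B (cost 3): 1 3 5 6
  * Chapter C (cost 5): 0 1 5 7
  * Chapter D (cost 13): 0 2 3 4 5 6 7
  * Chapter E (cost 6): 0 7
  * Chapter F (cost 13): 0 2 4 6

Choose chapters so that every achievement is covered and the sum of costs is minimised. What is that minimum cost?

16

B, D together cover every achievement (B ∪ D = {0, 1, 2, 3, 4, 5, 6, 7}); total cost 3 + 13 = 16.
The greedy pick B, C, D costs 21; no covering selection beats 16.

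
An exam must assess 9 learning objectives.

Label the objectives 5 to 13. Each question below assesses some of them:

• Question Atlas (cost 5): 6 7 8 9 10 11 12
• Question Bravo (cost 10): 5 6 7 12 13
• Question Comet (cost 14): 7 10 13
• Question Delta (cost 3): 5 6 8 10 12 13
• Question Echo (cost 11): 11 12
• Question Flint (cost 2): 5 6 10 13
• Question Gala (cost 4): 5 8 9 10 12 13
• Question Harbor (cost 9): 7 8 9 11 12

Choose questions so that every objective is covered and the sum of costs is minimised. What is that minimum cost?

7

Atlas, Flint together cover every objective (Atlas ∪ Flint = {5, 6, 7, 8, 9, 10, 11, 12, 13}); total cost 5 + 2 = 7.
The greedy pick Delta, Atlas costs 8; no covering selection beats 7.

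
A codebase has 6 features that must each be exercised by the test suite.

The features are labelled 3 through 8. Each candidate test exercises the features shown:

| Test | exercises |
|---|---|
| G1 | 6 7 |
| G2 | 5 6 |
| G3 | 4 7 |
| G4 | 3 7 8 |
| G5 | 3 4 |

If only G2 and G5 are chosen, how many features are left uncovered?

Union of G2, G5 = {3, 4, 5, 6}.
Not covered: 7, 8 — 2 features.

2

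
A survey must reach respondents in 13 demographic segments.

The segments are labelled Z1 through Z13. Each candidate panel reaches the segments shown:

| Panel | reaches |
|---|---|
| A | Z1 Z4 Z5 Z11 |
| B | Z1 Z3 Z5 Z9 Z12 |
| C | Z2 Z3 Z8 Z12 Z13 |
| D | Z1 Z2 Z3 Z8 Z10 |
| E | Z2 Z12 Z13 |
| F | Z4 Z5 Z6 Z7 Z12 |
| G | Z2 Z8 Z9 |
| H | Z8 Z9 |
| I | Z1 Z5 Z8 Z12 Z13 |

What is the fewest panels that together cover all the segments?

A and B and C and D and F together: A ∪ B ∪ C ∪ D ∪ F = {Z1, Z2, Z3, Z4, Z5, Z6, Z7, Z8, Z9, Z10, Z11, Z12, Z13} — every segment is covered.
No 4 of the 9 panels cover everything (all 126 combinations miss at least one segment), so 5 is optimal.

5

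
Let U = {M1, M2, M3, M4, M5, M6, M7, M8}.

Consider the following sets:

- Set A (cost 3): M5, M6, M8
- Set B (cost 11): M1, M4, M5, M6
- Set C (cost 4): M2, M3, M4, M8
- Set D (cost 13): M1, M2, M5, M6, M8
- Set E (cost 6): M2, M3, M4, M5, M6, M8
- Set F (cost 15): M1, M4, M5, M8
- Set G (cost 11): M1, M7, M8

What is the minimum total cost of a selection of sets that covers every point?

17

E, G together cover every point (E ∪ G = {M1, M2, M3, M4, M5, M6, M7, M8}); total cost 6 + 11 = 17.
The greedy pick A, C, G costs 18; no covering selection beats 17.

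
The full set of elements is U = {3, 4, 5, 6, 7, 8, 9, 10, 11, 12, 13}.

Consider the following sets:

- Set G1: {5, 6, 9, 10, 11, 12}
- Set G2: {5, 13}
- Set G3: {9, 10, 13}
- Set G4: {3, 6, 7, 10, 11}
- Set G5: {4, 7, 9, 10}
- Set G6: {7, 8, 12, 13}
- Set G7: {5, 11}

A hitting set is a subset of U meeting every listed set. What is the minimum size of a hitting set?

3

The 3 elements {5, 10, 12} hit every set.
No choice of 2 elements meets every set, so 3 is the minimum.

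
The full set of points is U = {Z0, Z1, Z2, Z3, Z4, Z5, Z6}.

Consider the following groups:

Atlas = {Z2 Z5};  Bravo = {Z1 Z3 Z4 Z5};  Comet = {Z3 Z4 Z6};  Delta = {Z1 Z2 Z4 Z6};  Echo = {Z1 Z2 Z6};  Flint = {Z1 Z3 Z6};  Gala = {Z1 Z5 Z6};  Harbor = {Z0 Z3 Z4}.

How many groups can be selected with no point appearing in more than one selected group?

2

Atlas, Comet are pairwise disjoint (Atlas={Z2,Z5}; Comet={Z3,Z4,Z6}).
Every remaining group overlaps one of these, and no 3 of the listed groups are pairwise disjoint, so 2 is the maximum.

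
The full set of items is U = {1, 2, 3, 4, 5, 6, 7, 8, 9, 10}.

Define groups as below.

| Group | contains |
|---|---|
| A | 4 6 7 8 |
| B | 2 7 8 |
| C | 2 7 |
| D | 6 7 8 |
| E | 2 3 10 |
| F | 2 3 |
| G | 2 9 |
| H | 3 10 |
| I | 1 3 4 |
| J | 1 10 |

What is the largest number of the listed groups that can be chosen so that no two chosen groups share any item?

D, G, J are pairwise disjoint (D={6,7,8}; G={2,9}; J={1,10}).
Every remaining group overlaps one of these, and no 4 of the listed groups are pairwise disjoint, so 3 is the maximum.

3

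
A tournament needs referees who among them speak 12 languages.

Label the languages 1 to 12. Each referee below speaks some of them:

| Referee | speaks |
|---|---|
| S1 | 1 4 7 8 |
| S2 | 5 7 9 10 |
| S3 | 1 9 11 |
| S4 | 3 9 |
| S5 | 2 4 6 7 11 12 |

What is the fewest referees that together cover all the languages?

4

S1 and S2 and S4 and S5 together: S1 ∪ S2 ∪ S4 ∪ S5 = {1, 2, 3, 4, 5, 6, 7, 8, 9, 10, 11, 12} — every language is covered.
No 3 of the 5 referees cover everything (all 10 combinations miss at least one language), so 4 is optimal.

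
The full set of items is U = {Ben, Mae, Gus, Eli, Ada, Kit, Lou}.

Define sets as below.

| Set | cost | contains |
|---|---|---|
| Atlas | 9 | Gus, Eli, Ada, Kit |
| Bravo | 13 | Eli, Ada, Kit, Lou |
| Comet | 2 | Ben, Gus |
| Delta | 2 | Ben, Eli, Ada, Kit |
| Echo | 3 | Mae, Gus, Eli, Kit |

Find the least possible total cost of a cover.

Bravo, Delta, Echo together cover every item (Bravo ∪ Delta ∪ Echo = {Ben, Mae, Gus, Eli, Ada, Kit, Lou}); total cost 13 + 2 + 3 = 18.
No covering selection has total cost below 18.

18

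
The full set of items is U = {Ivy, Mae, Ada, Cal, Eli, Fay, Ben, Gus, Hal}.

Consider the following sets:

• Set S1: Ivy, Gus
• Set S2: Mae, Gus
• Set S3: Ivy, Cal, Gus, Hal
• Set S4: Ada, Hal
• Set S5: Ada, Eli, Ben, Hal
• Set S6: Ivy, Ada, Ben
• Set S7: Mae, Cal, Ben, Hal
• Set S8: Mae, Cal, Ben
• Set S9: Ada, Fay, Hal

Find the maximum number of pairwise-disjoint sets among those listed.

3

S1, S4, S8 are pairwise disjoint (S1={Ivy,Gus}; S4={Ada,Hal}; S8={Mae,Cal,Ben}).
Every remaining set overlaps one of these, and no 4 of the listed sets are pairwise disjoint, so 3 is the maximum.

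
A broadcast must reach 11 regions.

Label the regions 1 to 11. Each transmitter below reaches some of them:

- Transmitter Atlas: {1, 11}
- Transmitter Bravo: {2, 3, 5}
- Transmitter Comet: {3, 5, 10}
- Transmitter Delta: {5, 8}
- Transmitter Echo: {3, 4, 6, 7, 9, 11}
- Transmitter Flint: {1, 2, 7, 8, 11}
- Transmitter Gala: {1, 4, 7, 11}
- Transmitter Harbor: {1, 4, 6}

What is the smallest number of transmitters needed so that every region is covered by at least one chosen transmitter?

3

Comet and Echo and Flint together: Comet ∪ Echo ∪ Flint = {1, 2, 3, 4, 5, 6, 7, 8, 9, 10, 11} — every region is covered.
Only Echo contains 9, so Echo is forced; the remaining 5 regions need at least 2 more transmitters (each remaining transmitter adds at most 3) — so at least 3 transmitters are needed, and 3 is optimal.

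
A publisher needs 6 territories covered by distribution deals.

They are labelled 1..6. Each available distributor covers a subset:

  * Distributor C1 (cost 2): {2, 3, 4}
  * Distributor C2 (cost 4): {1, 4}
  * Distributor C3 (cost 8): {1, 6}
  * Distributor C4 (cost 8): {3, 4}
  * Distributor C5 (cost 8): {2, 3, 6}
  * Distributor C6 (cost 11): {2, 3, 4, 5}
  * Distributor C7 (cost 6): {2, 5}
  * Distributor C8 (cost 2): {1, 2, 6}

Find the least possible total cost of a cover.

10

C1, C7, C8 together cover every territory (C1 ∪ C7 ∪ C8 = {1, 2, 3, 4, 5, 6}); total cost 2 + 6 + 2 = 10.
No covering selection has total cost below 10.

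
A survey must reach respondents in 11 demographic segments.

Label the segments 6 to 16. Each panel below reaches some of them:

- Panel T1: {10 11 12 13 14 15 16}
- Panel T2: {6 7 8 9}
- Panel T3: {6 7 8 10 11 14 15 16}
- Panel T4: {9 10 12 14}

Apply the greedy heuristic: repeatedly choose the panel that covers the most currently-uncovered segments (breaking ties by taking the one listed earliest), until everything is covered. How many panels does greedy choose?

Greedy: pick T3 (covers 8 new) → pick T1 (covers 2 new) → pick T2 (covers 1 new). Total picks: 3.
(The true minimum cover uses only 2 panels, so greedy is not optimal here.)

3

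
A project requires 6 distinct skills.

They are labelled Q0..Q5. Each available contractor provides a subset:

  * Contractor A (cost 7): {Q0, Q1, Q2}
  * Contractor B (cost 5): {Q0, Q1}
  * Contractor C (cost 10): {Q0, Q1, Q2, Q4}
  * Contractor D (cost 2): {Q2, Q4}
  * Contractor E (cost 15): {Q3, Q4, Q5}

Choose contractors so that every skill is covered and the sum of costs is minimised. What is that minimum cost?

B, D, E together cover every skill (B ∪ D ∪ E = {Q0, Q1, Q2, Q3, Q4, Q5}); total cost 5 + 2 + 15 = 22.
No covering selection has total cost below 22.

22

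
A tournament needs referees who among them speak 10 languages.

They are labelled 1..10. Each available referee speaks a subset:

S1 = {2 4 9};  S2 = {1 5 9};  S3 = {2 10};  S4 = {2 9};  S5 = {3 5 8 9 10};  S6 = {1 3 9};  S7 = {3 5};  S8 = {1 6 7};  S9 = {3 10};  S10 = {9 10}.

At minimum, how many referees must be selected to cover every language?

3

S1 and S5 and S8 together: S1 ∪ S5 ∪ S8 = {1, 2, 3, 4, 5, 6, 7, 8, 9, 10} — every language is covered.
Only S1 contains 4, so S1 is forced; the remaining 7 languages need at least 2 more referees (each remaining referee adds at most 4) — so at least 3 referees are needed, and 3 is optimal.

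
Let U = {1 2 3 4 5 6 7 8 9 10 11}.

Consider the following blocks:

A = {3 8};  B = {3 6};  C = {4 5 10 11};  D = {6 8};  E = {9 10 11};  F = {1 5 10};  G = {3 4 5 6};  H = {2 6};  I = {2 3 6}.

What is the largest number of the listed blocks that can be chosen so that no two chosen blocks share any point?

A, C, H are pairwise disjoint (A={3,8}; C={4,5,10,11}; H={2,6}).
Every remaining block overlaps one of these, and no 4 of the listed blocks are pairwise disjoint, so 3 is the maximum.

3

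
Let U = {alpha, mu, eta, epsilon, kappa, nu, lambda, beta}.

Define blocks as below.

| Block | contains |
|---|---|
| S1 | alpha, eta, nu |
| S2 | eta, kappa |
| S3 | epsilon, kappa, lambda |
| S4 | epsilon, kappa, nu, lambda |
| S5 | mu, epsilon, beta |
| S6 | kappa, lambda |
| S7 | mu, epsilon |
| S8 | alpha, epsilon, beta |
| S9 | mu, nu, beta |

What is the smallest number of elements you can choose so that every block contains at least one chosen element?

3

The 3 elements {alpha, mu, kappa} hit every block.
The blocks S1, S6, S7 are pairwise disjoint, so any hitting set needs a separate element for each — at least 3. Hence 3 is optimal.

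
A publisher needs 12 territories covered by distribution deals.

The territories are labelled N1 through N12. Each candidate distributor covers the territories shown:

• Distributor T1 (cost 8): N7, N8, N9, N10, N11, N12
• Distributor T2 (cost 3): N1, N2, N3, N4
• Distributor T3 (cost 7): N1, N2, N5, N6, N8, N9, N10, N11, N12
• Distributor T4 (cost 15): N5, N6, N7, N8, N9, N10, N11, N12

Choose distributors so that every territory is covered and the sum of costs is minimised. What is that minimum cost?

T1, T2, T3 together cover every territory (T1 ∪ T2 ∪ T3 = {N1, N2, N3, N4, N5, N6, N7, N8, N9, N10, N11, N12}); total cost 8 + 3 + 7 = 18.
No covering selection has total cost below 18.

18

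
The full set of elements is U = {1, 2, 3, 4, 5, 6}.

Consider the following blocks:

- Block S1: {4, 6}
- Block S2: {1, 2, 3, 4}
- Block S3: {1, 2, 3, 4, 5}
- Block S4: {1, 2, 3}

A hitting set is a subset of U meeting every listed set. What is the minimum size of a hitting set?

The 2 elements {1, 6} hit every block.
The blocks S1, S4 are pairwise disjoint, so any hitting set needs a separate element for each — at least 2. Hence 2 is optimal.

2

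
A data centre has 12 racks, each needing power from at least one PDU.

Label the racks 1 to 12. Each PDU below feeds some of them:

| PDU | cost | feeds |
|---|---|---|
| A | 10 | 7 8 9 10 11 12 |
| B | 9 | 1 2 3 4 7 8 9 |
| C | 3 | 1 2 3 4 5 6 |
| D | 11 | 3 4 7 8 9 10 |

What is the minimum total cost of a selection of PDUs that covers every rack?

A, C together cover every rack (A ∪ C = {1, 2, 3, 4, 5, 6, 7, 8, 9, 10, 11, 12}); total cost 10 + 3 = 13.
No covering selection has total cost below 13.

13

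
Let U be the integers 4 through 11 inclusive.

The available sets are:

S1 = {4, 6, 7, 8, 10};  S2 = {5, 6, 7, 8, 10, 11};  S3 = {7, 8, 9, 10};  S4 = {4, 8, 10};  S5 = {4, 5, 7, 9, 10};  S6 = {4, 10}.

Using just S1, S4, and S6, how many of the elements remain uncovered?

Union of S1, S4, S6 = {4, 6, 7, 8, 10}.
Not covered: 5, 9, 11 — 3 elements.

3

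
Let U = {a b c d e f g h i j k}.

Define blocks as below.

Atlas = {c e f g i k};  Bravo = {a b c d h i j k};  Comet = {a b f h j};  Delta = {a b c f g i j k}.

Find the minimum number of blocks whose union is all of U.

2

Atlas and Bravo together: Atlas ∪ Bravo = {a, b, c, d, e, f, g, h, i, j, k} — every element is covered.
No single block has all 11 elements (the largest, Bravo, has 8), so 2 is optimal.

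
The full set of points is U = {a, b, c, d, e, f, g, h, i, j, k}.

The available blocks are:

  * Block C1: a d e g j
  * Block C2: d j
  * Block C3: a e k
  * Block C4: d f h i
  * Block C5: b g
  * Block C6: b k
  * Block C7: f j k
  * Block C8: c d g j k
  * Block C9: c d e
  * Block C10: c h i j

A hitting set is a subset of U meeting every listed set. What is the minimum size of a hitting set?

Take T = {d, g, i, k}. Each listed block contains at least one of these, so T is a hitting set of size 4.
No choice of 3 points meets every block, so 4 is the minimum.

4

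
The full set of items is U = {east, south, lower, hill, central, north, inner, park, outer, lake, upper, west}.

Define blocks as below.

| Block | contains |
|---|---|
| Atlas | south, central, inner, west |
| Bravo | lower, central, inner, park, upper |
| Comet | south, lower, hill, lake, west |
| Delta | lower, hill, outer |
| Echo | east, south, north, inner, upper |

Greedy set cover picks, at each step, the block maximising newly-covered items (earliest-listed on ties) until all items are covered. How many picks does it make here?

4

Greedy: pick Bravo (covers 5 new) → pick Comet (covers 4 new) → pick Echo (covers 2 new) → pick Delta (covers 1 new). Total picks: 4.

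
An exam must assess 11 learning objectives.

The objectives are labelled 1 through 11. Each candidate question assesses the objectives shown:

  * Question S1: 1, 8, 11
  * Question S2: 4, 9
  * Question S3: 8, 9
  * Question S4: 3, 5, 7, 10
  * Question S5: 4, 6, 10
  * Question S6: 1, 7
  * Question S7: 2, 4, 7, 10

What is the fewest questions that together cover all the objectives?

S1 and S2 and S4 and S5 and S7 together: S1 ∪ S2 ∪ S4 ∪ S5 ∪ S7 = {1, 2, 3, 4, 5, 6, 7, 8, 9, 10, 11} — every objective is covered.
No 4 of the 7 questions cover everything (all 35 combinations miss at least one objective), so 5 is optimal.

5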